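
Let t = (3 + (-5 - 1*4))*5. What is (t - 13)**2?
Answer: 1849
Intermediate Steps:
t = -30 (t = (3 + (-5 - 4))*5 = (3 - 9)*5 = -6*5 = -30)
(t - 13)**2 = (-30 - 13)**2 = (-43)**2 = 1849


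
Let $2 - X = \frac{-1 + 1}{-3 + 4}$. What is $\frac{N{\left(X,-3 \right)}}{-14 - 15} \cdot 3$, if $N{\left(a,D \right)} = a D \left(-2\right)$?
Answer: $- \frac{36}{29} \approx -1.2414$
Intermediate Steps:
$X = 2$ ($X = 2 - \frac{-1 + 1}{-3 + 4} = 2 - \frac{0}{1} = 2 - 0 \cdot 1 = 2 - 0 = 2 + 0 = 2$)
$N{\left(a,D \right)} = - 2 D a$ ($N{\left(a,D \right)} = D a \left(-2\right) = - 2 D a$)
$\frac{N{\left(X,-3 \right)}}{-14 - 15} \cdot 3 = \frac{\left(-2\right) \left(-3\right) 2}{-14 - 15} \cdot 3 = \frac{1}{-29} \cdot 12 \cdot 3 = \left(- \frac{1}{29}\right) 12 \cdot 3 = \left(- \frac{12}{29}\right) 3 = - \frac{36}{29}$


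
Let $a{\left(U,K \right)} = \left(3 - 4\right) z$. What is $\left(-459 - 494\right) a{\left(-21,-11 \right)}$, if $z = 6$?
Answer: $5718$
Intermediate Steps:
$a{\left(U,K \right)} = -6$ ($a{\left(U,K \right)} = \left(3 - 4\right) 6 = \left(-1\right) 6 = -6$)
$\left(-459 - 494\right) a{\left(-21,-11 \right)} = \left(-459 - 494\right) \left(-6\right) = \left(-953\right) \left(-6\right) = 5718$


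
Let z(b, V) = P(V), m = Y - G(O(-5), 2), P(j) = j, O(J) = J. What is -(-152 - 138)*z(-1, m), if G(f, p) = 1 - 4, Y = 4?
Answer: 2030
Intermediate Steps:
G(f, p) = -3
m = 7 (m = 4 - 1*(-3) = 4 + 3 = 7)
z(b, V) = V
-(-152 - 138)*z(-1, m) = -(-152 - 138)*7 = -(-290)*7 = -1*(-2030) = 2030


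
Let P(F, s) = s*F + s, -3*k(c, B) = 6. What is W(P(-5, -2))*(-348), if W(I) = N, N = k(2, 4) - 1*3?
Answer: 1740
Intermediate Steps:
k(c, B) = -2 (k(c, B) = -⅓*6 = -2)
N = -5 (N = -2 - 1*3 = -2 - 3 = -5)
P(F, s) = s + F*s (P(F, s) = F*s + s = s + F*s)
W(I) = -5
W(P(-5, -2))*(-348) = -5*(-348) = 1740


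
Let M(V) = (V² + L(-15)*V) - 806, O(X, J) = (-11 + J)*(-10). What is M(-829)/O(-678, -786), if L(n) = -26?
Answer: 707989/7970 ≈ 88.832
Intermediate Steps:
O(X, J) = 110 - 10*J
M(V) = -806 + V² - 26*V (M(V) = (V² - 26*V) - 806 = -806 + V² - 26*V)
M(-829)/O(-678, -786) = (-806 + (-829)² - 26*(-829))/(110 - 10*(-786)) = (-806 + 687241 + 21554)/(110 + 7860) = 707989/7970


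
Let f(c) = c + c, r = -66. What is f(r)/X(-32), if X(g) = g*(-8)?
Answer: -33/64 ≈ -0.51563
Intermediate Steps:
X(g) = -8*g
f(c) = 2*c
f(r)/X(-32) = (2*(-66))/((-8*(-32))) = -132/256 = -132*1/256 = -33/64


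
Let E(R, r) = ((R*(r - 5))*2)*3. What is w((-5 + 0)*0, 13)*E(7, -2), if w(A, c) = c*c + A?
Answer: -49686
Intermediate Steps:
w(A, c) = A + c**2 (w(A, c) = c**2 + A = A + c**2)
E(R, r) = 6*R*(-5 + r) (E(R, r) = ((R*(-5 + r))*2)*3 = (2*R*(-5 + r))*3 = 6*R*(-5 + r))
w((-5 + 0)*0, 13)*E(7, -2) = ((-5 + 0)*0 + 13**2)*(6*7*(-5 - 2)) = (-5*0 + 169)*(6*7*(-7)) = (0 + 169)*(-294) = 169*(-294) = -49686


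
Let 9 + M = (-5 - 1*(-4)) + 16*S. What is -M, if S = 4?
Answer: -54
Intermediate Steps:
M = 54 (M = -9 + ((-5 - 1*(-4)) + 16*4) = -9 + ((-5 + 4) + 64) = -9 + (-1 + 64) = -9 + 63 = 54)
-M = -1*54 = -54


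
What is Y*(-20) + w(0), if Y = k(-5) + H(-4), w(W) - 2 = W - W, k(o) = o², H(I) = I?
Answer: -418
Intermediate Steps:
w(W) = 2 (w(W) = 2 + (W - W) = 2 + 0 = 2)
Y = 21 (Y = (-5)² - 4 = 25 - 4 = 21)
Y*(-20) + w(0) = 21*(-20) + 2 = -420 + 2 = -418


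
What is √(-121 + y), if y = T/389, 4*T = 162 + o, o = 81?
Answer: I*√73144837/778 ≈ 10.993*I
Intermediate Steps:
T = 243/4 (T = (162 + 81)/4 = (¼)*243 = 243/4 ≈ 60.750)
y = 243/1556 (y = (243/4)/389 = (243/4)*(1/389) = 243/1556 ≈ 0.15617)
√(-121 + y) = √(-121 + 243/1556) = √(-188033/1556) = I*√73144837/778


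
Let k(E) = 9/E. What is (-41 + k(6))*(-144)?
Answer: 5688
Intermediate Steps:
(-41 + k(6))*(-144) = (-41 + 9/6)*(-144) = (-41 + 9*(1/6))*(-144) = (-41 + 3/2)*(-144) = -79/2*(-144) = 5688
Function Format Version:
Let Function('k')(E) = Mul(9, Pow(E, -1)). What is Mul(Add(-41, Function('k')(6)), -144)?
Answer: 5688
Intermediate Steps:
Mul(Add(-41, Function('k')(6)), -144) = Mul(Add(-41, Mul(9, Pow(6, -1))), -144) = Mul(Add(-41, Mul(9, Rational(1, 6))), -144) = Mul(Add(-41, Rational(3, 2)), -144) = Mul(Rational(-79, 2), -144) = 5688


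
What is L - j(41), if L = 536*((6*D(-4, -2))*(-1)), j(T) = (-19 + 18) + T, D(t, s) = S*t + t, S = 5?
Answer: 77144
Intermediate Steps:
D(t, s) = 6*t (D(t, s) = 5*t + t = 6*t)
j(T) = -1 + T
L = 77184 (L = 536*((6*(6*(-4)))*(-1)) = 536*((6*(-24))*(-1)) = 536*(-144*(-1)) = 536*144 = 77184)
L - j(41) = 77184 - (-1 + 41) = 77184 - 1*40 = 77184 - 40 = 77144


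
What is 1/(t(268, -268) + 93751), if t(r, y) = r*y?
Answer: 1/21927 ≈ 4.5606e-5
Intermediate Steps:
1/(t(268, -268) + 93751) = 1/(268*(-268) + 93751) = 1/(-71824 + 93751) = 1/21927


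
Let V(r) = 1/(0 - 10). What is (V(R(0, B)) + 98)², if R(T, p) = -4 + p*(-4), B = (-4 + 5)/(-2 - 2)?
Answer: 958441/100 ≈ 9584.4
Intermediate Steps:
B = -¼ (B = 1/(-4) = 1*(-¼) = -¼ ≈ -0.25000)
R(T, p) = -4 - 4*p
V(r) = -⅒ (V(r) = 1/(-10) = -⅒)
(V(R(0, B)) + 98)² = (-⅒ + 98)² = (979/10)² = 958441/100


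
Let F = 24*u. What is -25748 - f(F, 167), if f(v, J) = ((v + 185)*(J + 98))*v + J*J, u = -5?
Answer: 2013363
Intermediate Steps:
F = -120 (F = 24*(-5) = -120)
f(v, J) = J**2 + v*(98 + J)*(185 + v) (f(v, J) = ((185 + v)*(98 + J))*v + J**2 = ((98 + J)*(185 + v))*v + J**2 = v*(98 + J)*(185 + v) + J**2 = J**2 + v*(98 + J)*(185 + v))
-25748 - f(F, 167) = -25748 - (167**2 + 98*(-120)**2 + 18130*(-120) + 167*(-120)**2 + 185*167*(-120)) = -25748 - (27889 + 98*14400 - 2175600 + 167*14400 - 3707400) = -25748 - (27889 + 1411200 - 2175600 + 2404800 - 3707400) = -25748 - 1*(-2039111) = -25748 + 2039111 = 2013363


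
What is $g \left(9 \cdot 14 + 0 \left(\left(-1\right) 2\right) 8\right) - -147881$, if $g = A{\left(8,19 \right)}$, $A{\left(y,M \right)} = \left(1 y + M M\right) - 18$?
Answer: $192107$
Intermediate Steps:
$A{\left(y,M \right)} = -18 + y + M^{2}$ ($A{\left(y,M \right)} = \left(y + M^{2}\right) - 18 = -18 + y + M^{2}$)
$g = 351$ ($g = -18 + 8 + 19^{2} = -18 + 8 + 361 = 351$)
$g \left(9 \cdot 14 + 0 \left(\left(-1\right) 2\right) 8\right) - -147881 = 351 \left(9 \cdot 14 + 0 \left(\left(-1\right) 2\right) 8\right) - -147881 = 351 \left(126 + 0 \left(-2\right) 8\right) + 147881 = 351 \left(126 + 0 \cdot 8\right) + 147881 = 351 \left(126 + 0\right) + 147881 = 351 \cdot 126 + 147881 = 44226 + 147881 = 192107$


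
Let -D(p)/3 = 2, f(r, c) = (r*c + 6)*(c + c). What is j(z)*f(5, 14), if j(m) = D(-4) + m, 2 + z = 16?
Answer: 17024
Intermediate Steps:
z = 14 (z = -2 + 16 = 14)
f(r, c) = 2*c*(6 + c*r) (f(r, c) = (c*r + 6)*(2*c) = (6 + c*r)*(2*c) = 2*c*(6 + c*r))
D(p) = -6 (D(p) = -3*2 = -6)
j(m) = -6 + m
j(z)*f(5, 14) = (-6 + 14)*(2*14*(6 + 14*5)) = 8*(2*14*(6 + 70)) = 8*(2*14*76) = 8*2128 = 17024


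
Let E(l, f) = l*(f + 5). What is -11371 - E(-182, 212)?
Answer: 28123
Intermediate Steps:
E(l, f) = l*(5 + f)
-11371 - E(-182, 212) = -11371 - (-182)*(5 + 212) = -11371 - (-182)*217 = -11371 - 1*(-39494) = -11371 + 39494 = 28123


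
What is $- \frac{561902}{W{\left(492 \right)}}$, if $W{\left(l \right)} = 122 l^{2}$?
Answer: $- \frac{280951}{14765904} \approx -0.019027$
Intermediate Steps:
$- \frac{561902}{W{\left(492 \right)}} = - \frac{561902}{122 \cdot 492^{2}} = - \frac{561902}{122 \cdot 242064} = - \frac{561902}{29531808} = \left(-561902\right) \frac{1}{29531808} = - \frac{280951}{14765904}$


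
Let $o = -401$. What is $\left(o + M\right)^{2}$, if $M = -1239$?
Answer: $2689600$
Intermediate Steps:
$\left(o + M\right)^{2} = \left(-401 - 1239\right)^{2} = \left(-1640\right)^{2} = 2689600$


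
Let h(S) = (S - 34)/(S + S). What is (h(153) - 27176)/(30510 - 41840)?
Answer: 489161/203940 ≈ 2.3986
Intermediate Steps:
h(S) = (-34 + S)/(2*S) (h(S) = (-34 + S)/((2*S)) = (-34 + S)*(1/(2*S)) = (-34 + S)/(2*S))
(h(153) - 27176)/(30510 - 41840) = ((½)*(-34 + 153)/153 - 27176)/(30510 - 41840) = ((½)*(1/153)*119 - 27176)/(-11330) = (7/18 - 27176)*(-1/11330) = -489161/18*(-1/11330) = 489161/203940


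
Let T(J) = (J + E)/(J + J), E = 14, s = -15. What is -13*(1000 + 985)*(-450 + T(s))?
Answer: 69668339/6 ≈ 1.1611e+7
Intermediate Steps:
T(J) = (14 + J)/(2*J) (T(J) = (J + 14)/(J + J) = (14 + J)/((2*J)) = (14 + J)*(1/(2*J)) = (14 + J)/(2*J))
-13*(1000 + 985)*(-450 + T(s)) = -13*(1000 + 985)*(-450 + (½)*(14 - 15)/(-15)) = -25805*(-450 + (½)*(-1/15)*(-1)) = -25805*(-450 + 1/30) = -25805*(-13499)/30 = -13*(-5359103/6) = 69668339/6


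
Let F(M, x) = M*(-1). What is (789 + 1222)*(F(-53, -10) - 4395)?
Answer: -8731762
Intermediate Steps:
F(M, x) = -M
(789 + 1222)*(F(-53, -10) - 4395) = (789 + 1222)*(-1*(-53) - 4395) = 2011*(53 - 4395) = 2011*(-4342) = -8731762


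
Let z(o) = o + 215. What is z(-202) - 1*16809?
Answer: -16796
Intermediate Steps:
z(o) = 215 + o
z(-202) - 1*16809 = (215 - 202) - 1*16809 = 13 - 16809 = -16796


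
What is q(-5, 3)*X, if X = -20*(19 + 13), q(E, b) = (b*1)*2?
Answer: -3840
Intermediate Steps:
q(E, b) = 2*b (q(E, b) = b*2 = 2*b)
X = -640 (X = -20*32 = -640)
q(-5, 3)*X = (2*3)*(-640) = 6*(-640) = -3840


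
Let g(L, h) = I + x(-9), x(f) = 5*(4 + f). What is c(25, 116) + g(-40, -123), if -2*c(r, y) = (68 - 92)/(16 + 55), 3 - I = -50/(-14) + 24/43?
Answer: -554803/21371 ≈ -25.961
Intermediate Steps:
x(f) = 20 + 5*f
I = -340/301 (I = 3 - (-50/(-14) + 24/43) = 3 - (-50*(-1/14) + 24*(1/43)) = 3 - (25/7 + 24/43) = 3 - 1*1243/301 = 3 - 1243/301 = -340/301 ≈ -1.1296)
c(r, y) = 12/71 (c(r, y) = -(68 - 92)/(2*(16 + 55)) = -(-12)/71 = -1/2*(-24/71) = 12/71)
g(L, h) = -7865/301 (g(L, h) = -340/301 + (20 + 5*(-9)) = -340/301 + (20 - 45) = -340/301 - 25 = -7865/301)
c(25, 116) + g(-40, -123) = 12/71 - 7865/301 = -554803/21371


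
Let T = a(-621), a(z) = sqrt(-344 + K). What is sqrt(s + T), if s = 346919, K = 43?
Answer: sqrt(346919 + I*sqrt(301)) ≈ 589.0 + 0.01*I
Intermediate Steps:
a(z) = I*sqrt(301) (a(z) = sqrt(-344 + 43) = sqrt(-301) = I*sqrt(301))
T = I*sqrt(301) ≈ 17.349*I
sqrt(s + T) = sqrt(346919 + I*sqrt(301))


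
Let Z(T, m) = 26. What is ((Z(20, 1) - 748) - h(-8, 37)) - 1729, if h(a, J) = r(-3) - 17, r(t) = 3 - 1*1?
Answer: -2436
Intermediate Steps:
r(t) = 2 (r(t) = 3 - 1 = 2)
h(a, J) = -15 (h(a, J) = 2 - 17 = -15)
((Z(20, 1) - 748) - h(-8, 37)) - 1729 = ((26 - 748) - 1*(-15)) - 1729 = (-722 + 15) - 1729 = -707 - 1729 = -2436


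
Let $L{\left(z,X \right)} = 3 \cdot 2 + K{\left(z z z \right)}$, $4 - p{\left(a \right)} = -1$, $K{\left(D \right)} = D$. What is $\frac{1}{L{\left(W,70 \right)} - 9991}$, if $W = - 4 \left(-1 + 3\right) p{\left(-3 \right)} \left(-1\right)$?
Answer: $\frac{1}{54015} \approx 1.8513 \cdot 10^{-5}$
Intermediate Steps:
$p{\left(a \right)} = 5$ ($p{\left(a \right)} = 4 - -1 = 4 + 1 = 5$)
$W = 40$ ($W = - 4 \left(-1 + 3\right) 5 \left(-1\right) = \left(-4\right) 2 \cdot 5 \left(-1\right) = \left(-8\right) 5 \left(-1\right) = \left(-40\right) \left(-1\right) = 40$)
$L{\left(z,X \right)} = 6 + z^{3}$ ($L{\left(z,X \right)} = 3 \cdot 2 + z z z = 6 + z^{2} z = 6 + z^{3}$)
$\frac{1}{L{\left(W,70 \right)} - 9991} = \frac{1}{\left(6 + 40^{3}\right) - 9991} = \frac{1}{\left(6 + 64000\right) - 9991} = \frac{1}{64006 - 9991} = \frac{1}{54015}$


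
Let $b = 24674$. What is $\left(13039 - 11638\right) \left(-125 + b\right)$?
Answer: $34393149$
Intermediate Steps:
$\left(13039 - 11638\right) \left(-125 + b\right) = \left(13039 - 11638\right) \left(-125 + 24674\right) = 1401 \cdot 24549 = 34393149$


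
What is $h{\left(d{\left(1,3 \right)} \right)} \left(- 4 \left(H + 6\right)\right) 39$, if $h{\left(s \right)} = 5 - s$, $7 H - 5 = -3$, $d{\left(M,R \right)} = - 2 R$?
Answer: $- \frac{75504}{7} \approx -10786.0$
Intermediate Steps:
$H = \frac{2}{7}$ ($H = \frac{5}{7} + \frac{1}{7} \left(-3\right) = \frac{5}{7} - \frac{3}{7} = \frac{2}{7} \approx 0.28571$)
$h{\left(d{\left(1,3 \right)} \right)} \left(- 4 \left(H + 6\right)\right) 39 = \left(5 - \left(-2\right) 3\right) \left(- 4 \left(\frac{2}{7} + 6\right)\right) 39 = \left(5 - -6\right) \left(\left(-4\right) \frac{44}{7}\right) 39 = \left(5 + 6\right) \left(- \frac{176}{7}\right) 39 = 11 \left(- \frac{176}{7}\right) 39 = \left(- \frac{1936}{7}\right) 39 = - \frac{75504}{7}$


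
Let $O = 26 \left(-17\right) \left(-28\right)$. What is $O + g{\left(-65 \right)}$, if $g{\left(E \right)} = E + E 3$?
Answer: $12116$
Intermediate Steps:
$g{\left(E \right)} = 4 E$ ($g{\left(E \right)} = E + 3 E = 4 E$)
$O = 12376$ ($O = \left(-442\right) \left(-28\right) = 12376$)
$O + g{\left(-65 \right)} = 12376 + 4 \left(-65\right) = 12376 - 260 = 12116$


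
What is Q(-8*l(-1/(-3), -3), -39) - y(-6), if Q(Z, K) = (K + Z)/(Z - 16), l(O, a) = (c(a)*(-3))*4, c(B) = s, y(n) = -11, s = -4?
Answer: 4823/400 ≈ 12.057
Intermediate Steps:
c(B) = -4
l(O, a) = 48 (l(O, a) = -4*(-3)*4 = 12*4 = 48)
Q(Z, K) = (K + Z)/(-16 + Z)
Q(-8*l(-1/(-3), -3), -39) - y(-6) = (-39 - 8*48)/(-16 - 8*48) - 1*(-11) = (-39 - 384)/(-16 - 384) + 11 = -423/(-400) + 11 = -1/400*(-423) + 11 = 423/400 + 11 = 4823/400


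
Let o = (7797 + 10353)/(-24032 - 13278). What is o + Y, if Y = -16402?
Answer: -61197677/3731 ≈ -16403.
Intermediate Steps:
o = -1815/3731 (o = 18150/(-37310) = 18150*(-1/37310) = -1815/3731 ≈ -0.48646)
o + Y = -1815/3731 - 16402 = -61197677/3731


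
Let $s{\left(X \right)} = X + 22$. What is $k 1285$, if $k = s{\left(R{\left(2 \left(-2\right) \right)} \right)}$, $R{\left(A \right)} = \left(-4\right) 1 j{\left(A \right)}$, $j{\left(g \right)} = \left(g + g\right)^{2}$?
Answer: $-300690$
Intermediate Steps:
$j{\left(g \right)} = 4 g^{2}$ ($j{\left(g \right)} = \left(2 g\right)^{2} = 4 g^{2}$)
$R{\left(A \right)} = - 16 A^{2}$ ($R{\left(A \right)} = \left(-4\right) 1 \cdot 4 A^{2} = - 4 \cdot 4 A^{2} = - 16 A^{2}$)
$s{\left(X \right)} = 22 + X$
$k = -234$ ($k = 22 - 16 \left(2 \left(-2\right)\right)^{2} = 22 - 16 \left(-4\right)^{2} = 22 - 256 = -234$)
$k 1285 = \left(-234\right) 1285 = -300690$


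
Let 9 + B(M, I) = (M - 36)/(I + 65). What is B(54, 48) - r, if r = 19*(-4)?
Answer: 7589/113 ≈ 67.159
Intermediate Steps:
r = -76
B(M, I) = -9 + (-36 + M)/(65 + I) (B(M, I) = -9 + (M - 36)/(I + 65) = -9 + (-36 + M)/(65 + I))
B(54, 48) - r = (-621 + 54 - 9*48)/(65 + 48) - 1*(-76) = (-621 + 54 - 432)/113 + 76 = (1/113)*(-999) + 76 = -999/113 + 76 = 7589/113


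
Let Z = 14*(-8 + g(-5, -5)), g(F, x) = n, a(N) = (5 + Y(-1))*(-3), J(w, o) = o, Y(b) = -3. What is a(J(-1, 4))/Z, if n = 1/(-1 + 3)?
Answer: 2/35 ≈ 0.057143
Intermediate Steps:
n = ½ (n = 1/2 = ½ ≈ 0.50000)
a(N) = -6 (a(N) = (5 - 3)*(-3) = 2*(-3) = -6)
g(F, x) = ½
Z = -105 (Z = 14*(-8 + ½) = 14*(-15/2) = -105)
a(J(-1, 4))/Z = -6/(-105) = -6*(-1/105) = 2/35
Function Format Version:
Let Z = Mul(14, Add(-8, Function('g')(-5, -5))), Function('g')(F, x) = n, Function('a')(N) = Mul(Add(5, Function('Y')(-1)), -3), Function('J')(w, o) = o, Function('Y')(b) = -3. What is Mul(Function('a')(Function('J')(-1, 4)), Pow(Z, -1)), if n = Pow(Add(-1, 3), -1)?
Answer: Rational(2, 35) ≈ 0.057143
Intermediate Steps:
n = Rational(1, 2) (n = Pow(2, -1) = Rational(1, 2) ≈ 0.50000)
Function('a')(N) = -6 (Function('a')(N) = Mul(Add(5, -3), -3) = Mul(2, -3) = -6)
Function('g')(F, x) = Rational(1, 2)
Z = -105 (Z = Mul(14, Add(-8, Rational(1, 2))) = Mul(14, Rational(-15, 2)) = -105)
Mul(Function('a')(Function('J')(-1, 4)), Pow(Z, -1)) = Mul(-6, Pow(-105, -1)) = Mul(-6, Rational(-1, 105)) = Rational(2, 35)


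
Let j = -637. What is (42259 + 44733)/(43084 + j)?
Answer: 86992/42447 ≈ 2.0494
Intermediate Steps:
(42259 + 44733)/(43084 + j) = (42259 + 44733)/(43084 - 637) = 86992/42447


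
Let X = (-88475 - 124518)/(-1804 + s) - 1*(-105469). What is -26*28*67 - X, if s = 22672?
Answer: -3218571667/20868 ≈ -1.5423e+5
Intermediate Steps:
X = 2200714099/20868 (X = (-88475 - 124518)/(-1804 + 22672) - 1*(-105469) = -212993/20868 + 105469 = 2200714099/20868 ≈ 1.0546e+5)
-26*28*67 - X = -26*28*67 - 1*2200714099/20868 = -728*67 - 2200714099/20868 = -48776 - 2200714099/20868 = -3218571667/20868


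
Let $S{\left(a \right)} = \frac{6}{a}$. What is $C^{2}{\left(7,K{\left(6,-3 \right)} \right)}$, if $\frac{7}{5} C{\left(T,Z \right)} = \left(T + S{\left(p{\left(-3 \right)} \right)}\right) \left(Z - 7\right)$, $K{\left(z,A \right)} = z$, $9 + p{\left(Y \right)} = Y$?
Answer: $\frac{4225}{196} \approx 21.556$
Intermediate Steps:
$p{\left(Y \right)} = -9 + Y$
$C{\left(T,Z \right)} = \frac{5 \left(-7 + Z\right) \left(- \frac{1}{2} + T\right)}{7}$ ($C{\left(T,Z \right)} = \frac{5 \left(T + \frac{6}{-9 - 3}\right) \left(Z - 7\right)}{7} = \frac{5 \left(T + \frac{6}{-12}\right) \left(-7 + Z\right)}{7} = \frac{5 \left(T + 6 \left(- \frac{1}{12}\right)\right) \left(-7 + Z\right)}{7} = \frac{5 \left(T - \frac{1}{2}\right) \left(-7 + Z\right)}{7} = \frac{5 \left(- \frac{1}{2} + T\right) \left(-7 + Z\right)}{7} = \frac{5 \left(-7 + Z\right) \left(- \frac{1}{2} + T\right)}{7}$)
$C^{2}{\left(7,K{\left(6,-3 \right)} \right)} = \left(\frac{5}{2} - 35 - \frac{15}{7} + \frac{5}{7} \cdot 7 \cdot 6\right)^{2} = \left(\frac{5}{2} - 35 - \frac{15}{7} + 30\right)^{2} = \left(- \frac{65}{14}\right)^{2} = \frac{4225}{196}$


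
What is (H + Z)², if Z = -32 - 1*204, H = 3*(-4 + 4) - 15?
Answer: 63001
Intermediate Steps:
H = -15 (H = 3*0 - 15 = 0 - 15 = -15)
Z = -236 (Z = -32 - 204 = -236)
(H + Z)² = (-15 - 236)² = (-251)² = 63001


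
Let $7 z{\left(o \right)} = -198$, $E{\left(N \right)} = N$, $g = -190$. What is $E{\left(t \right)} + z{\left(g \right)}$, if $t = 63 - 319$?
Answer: $- \frac{1990}{7} \approx -284.29$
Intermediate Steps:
$t = -256$
$z{\left(o \right)} = - \frac{198}{7}$ ($z{\left(o \right)} = \frac{1}{7} \left(-198\right) = - \frac{198}{7}$)
$E{\left(t \right)} + z{\left(g \right)} = -256 - \frac{198}{7} = - \frac{1990}{7}$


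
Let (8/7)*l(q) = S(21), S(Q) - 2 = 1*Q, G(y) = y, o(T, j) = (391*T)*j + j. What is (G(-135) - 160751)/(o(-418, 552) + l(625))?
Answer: 1287088/721737631 ≈ 0.0017833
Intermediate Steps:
o(T, j) = j + 391*T*j (o(T, j) = 391*T*j + j = j + 391*T*j)
S(Q) = 2 + Q (S(Q) = 2 + 1*Q = 2 + Q)
l(q) = 161/8 (l(q) = 7*(2 + 21)/8 = (7/8)*23 = 161/8)
(G(-135) - 160751)/(o(-418, 552) + l(625)) = (-135 - 160751)/(552*(1 + 391*(-418)) + 161/8) = -160886/(552*(1 - 163438) + 161/8) = -160886/(552*(-163437) + 161/8) = -160886/(-90217224 + 161/8) = -160886/(-721737631/8) = -160886*(-8/721737631) = 1287088/721737631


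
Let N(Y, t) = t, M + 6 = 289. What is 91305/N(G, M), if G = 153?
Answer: 91305/283 ≈ 322.63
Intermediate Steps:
M = 283 (M = -6 + 289 = 283)
91305/N(G, M) = 91305/283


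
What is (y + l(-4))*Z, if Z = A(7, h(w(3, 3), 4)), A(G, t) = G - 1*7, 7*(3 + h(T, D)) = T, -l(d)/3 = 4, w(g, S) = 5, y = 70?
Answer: 0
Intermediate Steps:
l(d) = -12 (l(d) = -3*4 = -12)
h(T, D) = -3 + T/7
A(G, t) = -7 + G (A(G, t) = G - 7 = -7 + G)
Z = 0 (Z = -7 + 7 = 0)
(y + l(-4))*Z = (70 - 12)*0 = 58*0 = 0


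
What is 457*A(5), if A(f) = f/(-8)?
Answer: -2285/8 ≈ -285.63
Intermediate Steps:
A(f) = -f/8 (A(f) = f*(-⅛) = -f/8)
457*A(5) = 457*(-⅛*5) = 457*(-5/8) = -2285/8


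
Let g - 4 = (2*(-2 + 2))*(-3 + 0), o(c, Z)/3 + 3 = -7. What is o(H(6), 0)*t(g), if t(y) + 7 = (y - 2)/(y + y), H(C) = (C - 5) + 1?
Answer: 405/2 ≈ 202.50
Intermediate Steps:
H(C) = -4 + C (H(C) = (-5 + C) + 1 = -4 + C)
o(c, Z) = -30 (o(c, Z) = -9 + 3*(-7) = -9 - 21 = -30)
g = 4 (g = 4 + (2*(-2 + 2))*(-3 + 0) = 4 + (2*0)*(-3) = 4 + 0*(-3) = 4 + 0 = 4)
t(y) = -7 + (-2 + y)/(2*y) (t(y) = -7 + (y - 2)/(y + y) = -7 + (-2 + y)/((2*y)) = -7 + (-2 + y)*(1/(2*y)) = -7 + (-2 + y)/(2*y))
o(H(6), 0)*t(g) = -30*(-13/2 - 1/4) = -30*(-13/2 - 1*¼) = -30*(-13/2 - ¼) = -30*(-27/4) = 405/2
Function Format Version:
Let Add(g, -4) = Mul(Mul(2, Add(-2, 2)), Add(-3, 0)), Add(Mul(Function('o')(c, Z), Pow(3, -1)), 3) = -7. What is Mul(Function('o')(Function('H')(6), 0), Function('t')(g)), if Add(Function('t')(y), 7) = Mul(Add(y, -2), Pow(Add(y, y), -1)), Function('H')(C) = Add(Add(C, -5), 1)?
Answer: Rational(405, 2) ≈ 202.50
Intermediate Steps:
Function('H')(C) = Add(-4, C) (Function('H')(C) = Add(Add(-5, C), 1) = Add(-4, C))
Function('o')(c, Z) = -30 (Function('o')(c, Z) = Add(-9, Mul(3, -7)) = Add(-9, -21) = -30)
g = 4 (g = Add(4, Mul(Mul(2, Add(-2, 2)), Add(-3, 0))) = Add(4, Mul(Mul(2, 0), -3)) = Add(4, Mul(0, -3)) = Add(4, 0) = 4)
Function('t')(y) = Add(-7, Mul(Rational(1, 2), Pow(y, -1), Add(-2, y))) (Function('t')(y) = Add(-7, Mul(Add(y, -2), Pow(Add(y, y), -1))) = Add(-7, Mul(Add(-2, y), Pow(Mul(2, y), -1))) = Add(-7, Mul(Add(-2, y), Mul(Rational(1, 2), Pow(y, -1)))) = Add(-7, Mul(Rational(1, 2), Pow(y, -1), Add(-2, y))))
Mul(Function('o')(Function('H')(6), 0), Function('t')(g)) = Mul(-30, Add(Rational(-13, 2), Mul(-1, Pow(4, -1)))) = Mul(-30, Add(Rational(-13, 2), Mul(-1, Rational(1, 4)))) = Mul(-30, Add(Rational(-13, 2), Rational(-1, 4))) = Mul(-30, Rational(-27, 4)) = Rational(405, 2)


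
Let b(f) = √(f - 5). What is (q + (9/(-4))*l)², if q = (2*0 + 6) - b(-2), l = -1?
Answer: 977/16 - 33*I*√7/2 ≈ 61.063 - 43.655*I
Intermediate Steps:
b(f) = √(-5 + f)
q = 6 - I*√7 (q = (2*0 + 6) - √(-5 - 2) = (0 + 6) - √(-7) = 6 - I*√7 ≈ 6.0 - 2.6458*I)
(q + (9/(-4))*l)² = ((6 - I*√7) + (9/(-4))*(-1))² = ((6 - I*√7) + (9*(-¼))*(-1))² = ((6 - I*√7) - 9/4*(-1))² = ((6 - I*√7) + 9/4)² = (33/4 - I*√7)²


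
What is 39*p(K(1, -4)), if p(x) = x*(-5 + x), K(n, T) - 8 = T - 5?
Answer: 234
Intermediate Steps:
K(n, T) = 3 + T (K(n, T) = 8 + (T - 5) = 8 + (-5 + T) = 3 + T)
39*p(K(1, -4)) = 39*((3 - 4)*(-5 + (3 - 4))) = 39*(-(-5 - 1)) = 39*(-1*(-6)) = 39*6 = 234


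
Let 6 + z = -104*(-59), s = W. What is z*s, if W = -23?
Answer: -140990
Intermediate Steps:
s = -23
z = 6130 (z = -6 - 104*(-59) = -6 + 6136 = 6130)
z*s = 6130*(-23) = -140990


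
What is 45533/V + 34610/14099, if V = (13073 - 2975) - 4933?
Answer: 820730417/72821335 ≈ 11.270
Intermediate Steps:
V = 5165 (V = 10098 - 4933 = 5165)
45533/V + 34610/14099 = 45533/5165 + 34610/14099 = 820730417/72821335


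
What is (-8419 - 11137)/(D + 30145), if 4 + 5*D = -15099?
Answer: -48890/67811 ≈ -0.72097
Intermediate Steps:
D = -15103/5 (D = -⅘ + (⅕)*(-15099) = -⅘ - 15099/5 = -15103/5 ≈ -3020.6)
(-8419 - 11137)/(D + 30145) = (-8419 - 11137)/(-15103/5 + 30145) = -19556/135622/5 = -19556*5/135622 = -48890/67811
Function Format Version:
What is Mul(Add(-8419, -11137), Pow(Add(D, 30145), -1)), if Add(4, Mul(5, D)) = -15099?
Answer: Rational(-48890, 67811) ≈ -0.72097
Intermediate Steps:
D = Rational(-15103, 5) (D = Add(Rational(-4, 5), Mul(Rational(1, 5), -15099)) = Add(Rational(-4, 5), Rational(-15099, 5)) = Rational(-15103, 5) ≈ -3020.6)
Mul(Add(-8419, -11137), Pow(Add(D, 30145), -1)) = Mul(Add(-8419, -11137), Pow(Add(Rational(-15103, 5), 30145), -1)) = Mul(-19556, Pow(Rational(135622, 5), -1)) = Mul(-19556, Rational(5, 135622)) = Rational(-48890, 67811)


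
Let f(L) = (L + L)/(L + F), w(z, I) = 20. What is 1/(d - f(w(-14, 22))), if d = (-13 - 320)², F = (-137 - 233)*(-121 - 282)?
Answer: 14913/1653687653 ≈ 9.0180e-6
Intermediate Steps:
F = 149110 (F = -370*(-403) = 149110)
d = 110889 (d = (-333)² = 110889)
f(L) = 2*L/(149110 + L) (f(L) = (L + L)/(L + 149110) = (2*L)/(149110 + L) = 2*L/(149110 + L))
1/(d - f(w(-14, 22))) = 1/(110889 - 2*20/(149110 + 20)) = 1/(110889 - 2*20/149130) = 1/(110889 - 1*4/14913) = 1/(110889 - 4/14913) = 1/(1653687653/14913) = 14913/1653687653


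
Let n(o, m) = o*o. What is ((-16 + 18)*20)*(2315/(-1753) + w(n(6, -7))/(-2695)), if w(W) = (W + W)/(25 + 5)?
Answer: -249725288/4724335 ≈ -52.859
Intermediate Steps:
n(o, m) = o²
w(W) = W/15 (w(W) = (2*W)/30 = (2*W)*(1/30) = W/15)
((-16 + 18)*20)*(2315/(-1753) + w(n(6, -7))/(-2695)) = ((-16 + 18)*20)*(2315/(-1753) + ((1/15)*6²)/(-2695)) = (2*20)*(2315*(-1/1753) + ((1/15)*36)*(-1/2695)) = 40*(-2315/1753 + (12/5)*(-1/2695)) = 40*(-2315/1753 - 12/13475) = 40*(-31215661/23621675) = -249725288/4724335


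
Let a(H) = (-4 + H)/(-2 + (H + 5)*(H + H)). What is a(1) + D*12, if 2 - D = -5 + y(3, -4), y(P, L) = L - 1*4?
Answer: 1797/10 ≈ 179.70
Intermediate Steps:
y(P, L) = -4 + L (y(P, L) = L - 4 = -4 + L)
D = 15 (D = 2 - (-5 + (-4 - 4)) = 2 - (-5 - 8) = 2 - 1*(-13) = 2 + 13 = 15)
a(H) = (-4 + H)/(-2 + 2*H*(5 + H)) (a(H) = (-4 + H)/(-2 + (5 + H)*(2*H)) = (-4 + H)/(-2 + 2*H*(5 + H)))
a(1) + D*12 = (-4 + 1)/(2*(-1 + 1² + 5*1)) + 15*12 = (½)*(-3)/(-1 + 1 + 5) + 180 = (½)*(-3)/5 + 180 = (½)*(⅕)*(-3) + 180 = -3/10 + 180 = 1797/10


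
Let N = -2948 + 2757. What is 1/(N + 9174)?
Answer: 1/8983 ≈ 0.00011132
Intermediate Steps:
N = -191
1/(N + 9174) = 1/(-191 + 9174) = 1/8983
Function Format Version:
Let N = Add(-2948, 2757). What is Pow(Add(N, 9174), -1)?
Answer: Rational(1, 8983) ≈ 0.00011132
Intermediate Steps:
N = -191
Pow(Add(N, 9174), -1) = Pow(Add(-191, 9174), -1) = Pow(8983, -1) = Rational(1, 8983)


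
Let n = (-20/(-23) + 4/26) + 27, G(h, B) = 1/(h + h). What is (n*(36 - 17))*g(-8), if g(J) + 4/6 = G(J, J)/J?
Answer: -583737/1664 ≈ -350.80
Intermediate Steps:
G(h, B) = 1/(2*h)
g(J) = -⅔ + 1/(2*J²) (g(J) = -⅔ + (1/(2*J))/J = -⅔ + 1/(2*J²))
n = 8379/299 (n = (-20*(-1/23) + 4*(1/26)) + 27 = (20/23 + 2/13) + 27 = 306/299 + 27 = 8379/299 ≈ 28.023)
(n*(36 - 17))*g(-8) = (8379*(36 - 17)/299)*(-⅔ + (½)/(-8)²) = ((8379/299)*19)*(-⅔ + (½)*(1/64)) = 159201*(-⅔ + 1/128)/299 = (159201/299)*(-253/384) = -583737/1664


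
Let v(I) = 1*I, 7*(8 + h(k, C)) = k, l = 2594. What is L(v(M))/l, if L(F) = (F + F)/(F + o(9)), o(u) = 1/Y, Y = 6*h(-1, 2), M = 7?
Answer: 342/442277 ≈ 0.00077327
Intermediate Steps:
h(k, C) = -8 + k/7
v(I) = I
Y = -342/7 (Y = 6*(-8 + (⅐)*(-1)) = 6*(-8 - ⅐) = 6*(-57/7) = -342/7 ≈ -48.857)
o(u) = -7/342 (o(u) = 1/(-342/7) = -7/342)
L(F) = 2*F/(-7/342 + F) (L(F) = (F + F)/(F - 7/342) = (2*F)/(-7/342 + F) = 2*F/(-7/342 + F))
L(v(M))/l = (684*7/(-7 + 342*7))/2594 = (684*7/(-7 + 2394))*(1/2594) = (684*7/2387)*(1/2594) = (684*7*(1/2387))*(1/2594) = (684/341)*(1/2594) = 342/442277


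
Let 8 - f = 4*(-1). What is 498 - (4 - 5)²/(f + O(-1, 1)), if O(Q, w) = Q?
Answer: 5477/11 ≈ 497.91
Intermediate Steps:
f = 12 (f = 8 - 4*(-1) = 8 - 1*(-4) = 8 + 4 = 12)
498 - (4 - 5)²/(f + O(-1, 1)) = 498 - (4 - 5)²/(12 - 1) = 498 - (-1)²/11 = 498 - 1/11 = 5477/11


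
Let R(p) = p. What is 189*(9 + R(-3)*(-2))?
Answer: 2835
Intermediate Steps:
189*(9 + R(-3)*(-2)) = 189*(9 - 3*(-2)) = 189*(9 + 6) = 189*15 = 2835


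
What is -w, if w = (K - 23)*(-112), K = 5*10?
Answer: 3024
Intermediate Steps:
K = 50
w = -3024 (w = (50 - 23)*(-112) = 27*(-112) = -3024)
-w = -1*(-3024) = 3024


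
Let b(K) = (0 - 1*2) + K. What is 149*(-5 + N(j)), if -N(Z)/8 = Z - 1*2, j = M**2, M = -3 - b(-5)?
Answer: -17433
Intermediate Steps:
b(K) = -2 + K (b(K) = (0 - 2) + K = -2 + K)
M = 4 (M = -3 - (-2 - 5) = -3 - 1*(-7) = -3 + 7 = 4)
j = 16 (j = 4**2 = 16)
N(Z) = 16 - 8*Z (N(Z) = -8*(Z - 1*2) = -8*(Z - 2) = -8*(-2 + Z) = 16 - 8*Z)
149*(-5 + N(j)) = 149*(-5 + (16 - 8*16)) = 149*(-5 + (16 - 128)) = 149*(-5 - 112) = 149*(-117) = -17433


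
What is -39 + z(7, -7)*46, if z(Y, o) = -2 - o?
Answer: 191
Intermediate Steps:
-39 + z(7, -7)*46 = -39 + (-2 - 1*(-7))*46 = -39 + (-2 + 7)*46 = -39 + 5*46 = -39 + 230 = 191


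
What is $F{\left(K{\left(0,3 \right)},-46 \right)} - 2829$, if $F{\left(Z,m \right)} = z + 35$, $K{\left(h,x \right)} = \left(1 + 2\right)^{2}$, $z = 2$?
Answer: $-2792$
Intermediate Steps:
$K{\left(h,x \right)} = 9$ ($K{\left(h,x \right)} = 3^{2} = 9$)
$F{\left(Z,m \right)} = 37$ ($F{\left(Z,m \right)} = 2 + 35 = 37$)
$F{\left(K{\left(0,3 \right)},-46 \right)} - 2829 = 37 - 2829 = -2792$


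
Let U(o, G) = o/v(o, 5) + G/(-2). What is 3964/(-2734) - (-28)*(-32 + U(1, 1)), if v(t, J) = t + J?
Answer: -3718718/4101 ≈ -906.78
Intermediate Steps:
v(t, J) = J + t
U(o, G) = -G/2 + o/(5 + o) (U(o, G) = o/(5 + o) + G/(-2) = o/(5 + o) + G*(-½) = o/(5 + o) - G/2 = -G/2 + o/(5 + o))
3964/(-2734) - (-28)*(-32 + U(1, 1)) = 3964/(-2734) - (-28)*(-32 + (1 - ½*1*(5 + 1))/(5 + 1)) = 3964*(-1/2734) - (-28)*(-32 + (1 - ½*1*6)/6) = -1982/1367 - (-28)*(-32 + (1 - 3)/6) = -1982/1367 - (-28)*(-32 + (⅙)*(-2)) = -1982/1367 - (-28)*(-32 - ⅓) = -1982/1367 - (-28)*(-97)/3 = -1982/1367 - 1*2716/3 = -1982/1367 - 2716/3 = -3718718/4101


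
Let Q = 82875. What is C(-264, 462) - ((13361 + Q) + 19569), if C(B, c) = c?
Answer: -115343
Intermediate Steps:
C(-264, 462) - ((13361 + Q) + 19569) = 462 - ((13361 + 82875) + 19569) = 462 - (96236 + 19569) = 462 - 1*115805 = 462 - 115805 = -115343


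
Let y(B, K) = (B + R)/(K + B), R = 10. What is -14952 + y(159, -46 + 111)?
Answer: -3349079/224 ≈ -14951.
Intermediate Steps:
y(B, K) = (10 + B)/(B + K) (y(B, K) = (B + 10)/(K + B) = (10 + B)/(B + K))
-14952 + y(159, -46 + 111) = -14952 + (10 + 159)/(159 + (-46 + 111)) = -14952 + 169/(159 + 65) = -14952 + 169/224 = -3349079/224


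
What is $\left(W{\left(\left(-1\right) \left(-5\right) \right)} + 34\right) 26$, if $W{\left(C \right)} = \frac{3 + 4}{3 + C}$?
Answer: $\frac{3627}{4} \approx 906.75$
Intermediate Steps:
$W{\left(C \right)} = \frac{7}{3 + C}$
$\left(W{\left(\left(-1\right) \left(-5\right) \right)} + 34\right) 26 = \left(\frac{7}{3 - -5} + 34\right) 26 = \left(\frac{7}{3 + 5} + 34\right) 26 = \left(\frac{7}{8} + 34\right) 26 = \frac{279}{8} \cdot 26 = \frac{3627}{4}$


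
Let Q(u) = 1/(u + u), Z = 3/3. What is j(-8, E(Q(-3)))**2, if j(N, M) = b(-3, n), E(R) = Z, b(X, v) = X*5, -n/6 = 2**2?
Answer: 225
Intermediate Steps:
Z = 1 (Z = 3*(1/3) = 1)
n = -24 (n = -6*2**2 = -6*4 = -24)
Q(u) = 1/(2*u)
b(X, v) = 5*X
E(R) = 1
j(N, M) = -15 (j(N, M) = 5*(-3) = -15)
j(-8, E(Q(-3)))**2 = (-15)**2 = 225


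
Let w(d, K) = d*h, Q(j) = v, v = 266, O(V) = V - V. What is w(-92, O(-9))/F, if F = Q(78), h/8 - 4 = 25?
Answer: -10672/133 ≈ -80.241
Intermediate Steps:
O(V) = 0
h = 232 (h = 32 + 8*25 = 32 + 200 = 232)
Q(j) = 266
w(d, K) = 232*d (w(d, K) = d*232 = 232*d)
F = 266
w(-92, O(-9))/F = (232*(-92))/266 = -21344*1/266 = -10672/133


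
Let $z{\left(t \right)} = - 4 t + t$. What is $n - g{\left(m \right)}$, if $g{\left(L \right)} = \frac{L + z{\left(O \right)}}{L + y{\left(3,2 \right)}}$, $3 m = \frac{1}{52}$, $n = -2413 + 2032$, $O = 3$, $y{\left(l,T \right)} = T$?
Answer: $- \frac{117850}{313} \approx -376.52$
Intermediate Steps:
$z{\left(t \right)} = - 3 t$
$n = -381$
$m = \frac{1}{156}$ ($m = \frac{1}{3 \cdot 52} = \frac{1}{3} \cdot \frac{1}{52} = \frac{1}{156} \approx 0.0064103$)
$g{\left(L \right)} = \frac{-9 + L}{2 + L}$ ($g{\left(L \right)} = \frac{L - 9}{L + 2} = \frac{L - 9}{2 + L} = \frac{-9 + L}{2 + L}$)
$n - g{\left(m \right)} = -381 - \frac{-9 + \frac{1}{156}}{2 + \frac{1}{156}} = -381 - \frac{1}{\frac{313}{156}} \left(- \frac{1403}{156}\right) = -381 - \frac{156}{313} \left(- \frac{1403}{156}\right) = -381 - - \frac{1403}{313} = -381 + \frac{1403}{313} = - \frac{117850}{313}$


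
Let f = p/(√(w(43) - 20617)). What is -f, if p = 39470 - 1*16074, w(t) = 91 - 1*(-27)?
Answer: 23396*I*√20499/20499 ≈ 163.41*I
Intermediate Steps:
w(t) = 118 (w(t) = 91 + 27 = 118)
p = 23396 (p = 39470 - 16074 = 23396)
f = -23396*I*√20499/20499 (f = 23396/(√(118 - 20617)) = 23396/(√(-20499)) = 23396/((I*√20499)) = 23396*(-I*√20499/20499) = -23396*I*√20499/20499 ≈ -163.41*I)
-f = -(-23396)*I*√20499/20499 = 23396*I*√20499/20499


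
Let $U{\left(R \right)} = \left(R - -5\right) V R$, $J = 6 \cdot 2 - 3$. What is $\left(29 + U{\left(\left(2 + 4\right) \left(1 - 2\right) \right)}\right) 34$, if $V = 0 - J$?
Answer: $-850$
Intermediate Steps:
$J = 9$ ($J = 12 - 3 = 9$)
$V = -9$ ($V = 0 - 9 = -9$)
$U{\left(R \right)} = R \left(-45 - 9 R\right)$ ($U{\left(R \right)} = \left(R - -5\right) \left(-9\right) R = \left(R + 5\right) \left(-9\right) R = \left(5 + R\right) \left(-9\right) R = \left(-45 - 9 R\right) R = R \left(-45 - 9 R\right)$)
$\left(29 + U{\left(\left(2 + 4\right) \left(1 - 2\right) \right)}\right) 34 = \left(29 - 9 \left(2 + 4\right) \left(1 - 2\right) \left(5 + \left(2 + 4\right) \left(1 - 2\right)\right)\right) 34 = \left(29 - 9 \cdot 6 \left(-1\right) \left(5 + 6 \left(-1\right)\right)\right) 34 = \left(29 - - 54 \left(5 - 6\right)\right) 34 = \left(29 - \left(-54\right) \left(-1\right)\right) 34 = \left(29 - 54\right) 34 = \left(-25\right) 34 = -850$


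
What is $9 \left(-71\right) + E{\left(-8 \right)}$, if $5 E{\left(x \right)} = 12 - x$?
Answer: $-635$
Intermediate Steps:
$E{\left(x \right)} = \frac{12}{5} - \frac{x}{5}$ ($E{\left(x \right)} = \frac{12 - x}{5} = \frac{12}{5} - \frac{x}{5}$)
$9 \left(-71\right) + E{\left(-8 \right)} = 9 \left(-71\right) + \left(\frac{12}{5} - - \frac{8}{5}\right) = -639 + \left(\frac{12}{5} + \frac{8}{5}\right) = -639 + 4 = -635$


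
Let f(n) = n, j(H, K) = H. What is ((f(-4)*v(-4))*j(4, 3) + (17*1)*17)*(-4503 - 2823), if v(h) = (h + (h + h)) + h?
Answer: -3992670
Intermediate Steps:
v(h) = 4*h (v(h) = (h + 2*h) + h = 3*h + h = 4*h)
((f(-4)*v(-4))*j(4, 3) + (17*1)*17)*(-4503 - 2823) = (-16*(-4)*4 + (17*1)*17)*(-4503 - 2823) = (-4*(-16)*4 + 17*17)*(-7326) = (64*4 + 289)*(-7326) = (256 + 289)*(-7326) = 545*(-7326) = -3992670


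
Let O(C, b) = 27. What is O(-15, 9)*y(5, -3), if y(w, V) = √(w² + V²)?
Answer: 27*√34 ≈ 157.44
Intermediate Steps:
y(w, V) = √(V² + w²)
O(-15, 9)*y(5, -3) = 27*√((-3)² + 5²) = 27*√(9 + 25) = 27*√34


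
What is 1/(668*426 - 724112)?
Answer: -1/439544 ≈ -2.2751e-6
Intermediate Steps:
1/(668*426 - 724112) = 1/(284568 - 724112) = 1/(-439544) = -1/439544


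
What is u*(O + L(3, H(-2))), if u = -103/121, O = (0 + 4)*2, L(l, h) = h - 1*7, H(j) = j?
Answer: 103/121 ≈ 0.85124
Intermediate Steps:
L(l, h) = -7 + h (L(l, h) = h - 7 = -7 + h)
O = 8 (O = 4*2 = 8)
u = -103/121 (u = -103*1/121 = -103/121 ≈ -0.85124)
u*(O + L(3, H(-2))) = -103*(8 + (-7 - 2))/121 = -103*(8 - 9)/121 = -103/121*(-1) = 103/121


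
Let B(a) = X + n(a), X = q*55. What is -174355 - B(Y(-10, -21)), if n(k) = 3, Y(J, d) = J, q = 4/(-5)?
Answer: -174314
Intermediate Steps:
q = -⅘ (q = 4*(-⅕) = -⅘ ≈ -0.80000)
X = -44 (X = -⅘*55 = -44)
B(a) = -41 (B(a) = -44 + 3 = -41)
-174355 - B(Y(-10, -21)) = -174355 - 1*(-41) = -174355 + 41 = -174314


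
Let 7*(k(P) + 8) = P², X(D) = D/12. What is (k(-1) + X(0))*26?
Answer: -1430/7 ≈ -204.29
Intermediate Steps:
X(D) = D/12 (X(D) = D*(1/12) = D/12)
k(P) = -8 + P²/7
(k(-1) + X(0))*26 = ((-8 + (⅐)*(-1)²) + (1/12)*0)*26 = ((-8 + (⅐)*1) + 0)*26 = ((-8 + ⅐) + 0)*26 = (-55/7 + 0)*26 = -55/7*26 = -1430/7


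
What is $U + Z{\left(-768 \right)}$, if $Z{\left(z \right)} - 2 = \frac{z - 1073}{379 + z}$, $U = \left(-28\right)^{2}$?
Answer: $\frac{307595}{389} \approx 790.73$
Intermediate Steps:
$U = 784$
$Z{\left(z \right)} = 2 + \frac{-1073 + z}{379 + z}$ ($Z{\left(z \right)} = 2 + \frac{z - 1073}{379 + z} = 2 + \frac{-1073 + z}{379 + z}$)
$U + Z{\left(-768 \right)} = 784 + \frac{3 \left(-105 - 768\right)}{379 - 768} = 784 + 3 \frac{1}{-389} \left(-873\right) = 784 + 3 \left(- \frac{1}{389}\right) \left(-873\right) = 784 + \frac{2619}{389} = \frac{307595}{389}$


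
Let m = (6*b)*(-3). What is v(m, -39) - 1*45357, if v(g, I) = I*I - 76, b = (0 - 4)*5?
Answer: -43912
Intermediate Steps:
b = -20 (b = -4*5 = -20)
m = 360 (m = (6*(-20))*(-3) = -120*(-3) = 360)
v(g, I) = -76 + I² (v(g, I) = I² - 76 = -76 + I²)
v(m, -39) - 1*45357 = (-76 + (-39)²) - 1*45357 = (-76 + 1521) - 45357 = 1445 - 45357 = -43912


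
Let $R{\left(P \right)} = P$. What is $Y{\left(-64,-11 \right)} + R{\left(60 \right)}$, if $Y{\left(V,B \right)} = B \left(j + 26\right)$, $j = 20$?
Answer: $-446$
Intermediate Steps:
$Y{\left(V,B \right)} = 46 B$ ($Y{\left(V,B \right)} = B \left(20 + 26\right) = B 46 = 46 B$)
$Y{\left(-64,-11 \right)} + R{\left(60 \right)} = 46 \left(-11\right) + 60 = -506 + 60 = -446$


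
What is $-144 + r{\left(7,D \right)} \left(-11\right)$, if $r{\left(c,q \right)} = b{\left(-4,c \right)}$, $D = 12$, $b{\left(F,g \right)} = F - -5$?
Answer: $-155$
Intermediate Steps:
$b{\left(F,g \right)} = 5 + F$ ($b{\left(F,g \right)} = F + 5 = 5 + F$)
$r{\left(c,q \right)} = 1$ ($r{\left(c,q \right)} = 5 - 4 = 1$)
$-144 + r{\left(7,D \right)} \left(-11\right) = -144 + 1 \left(-11\right) = -144 - 11 = -155$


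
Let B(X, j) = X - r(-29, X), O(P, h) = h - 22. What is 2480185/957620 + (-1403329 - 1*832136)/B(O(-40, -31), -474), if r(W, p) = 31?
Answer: 17841119407/670334 ≈ 26615.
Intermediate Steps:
O(P, h) = -22 + h
B(X, j) = -31 + X (B(X, j) = X - 1*31 = X - 31 = -31 + X)
2480185/957620 + (-1403329 - 1*832136)/B(O(-40, -31), -474) = 2480185/957620 + (-1403329 - 1*832136)/(-31 + (-22 - 31)) = 2480185*(1/957620) + (-1403329 - 832136)/(-31 - 53) = 496037/191524 - 2235465/(-84) = 496037/191524 - 2235465*(-1/84) = 496037/191524 + 745155/28 = 17841119407/670334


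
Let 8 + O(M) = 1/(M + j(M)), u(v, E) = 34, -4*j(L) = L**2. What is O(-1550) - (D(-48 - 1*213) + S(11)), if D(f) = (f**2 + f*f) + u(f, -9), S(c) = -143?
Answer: -81980706676/602175 ≈ -1.3614e+5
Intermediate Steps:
j(L) = -L**2/4
O(M) = -8 + 1/(M - M**2/4)
D(f) = 34 + 2*f**2 (D(f) = (f**2 + f*f) + 34 = (f**2 + f**2) + 34 = 2*f**2 + 34 = 34 + 2*f**2)
O(-1550) - (D(-48 - 1*213) + S(11)) = 4*(-1 - 2*(-1550)**2 + 8*(-1550))/(-1550*(-4 - 1550)) - ((34 + 2*(-48 - 1*213)**2) - 143) = 4*(-1/1550)*(-1 - 2*2402500 - 12400)/(-1554) - ((34 + 2*(-48 - 213)**2) - 143) = 4*(-1/1550)*(-1/1554)*(-1 - 4805000 - 12400) - ((34 + 2*(-261)**2) - 143) = 4*(-1/1550)*(-1/1554)*(-4817401) - ((34 + 2*68121) - 143) = -4817401/602175 - ((34 + 136242) - 143) = -4817401/602175 - (136276 - 143) = -4817401/602175 - 1*136133 = -4817401/602175 - 136133 = -81980706676/602175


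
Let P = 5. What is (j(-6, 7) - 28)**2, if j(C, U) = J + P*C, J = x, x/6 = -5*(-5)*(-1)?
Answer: 43264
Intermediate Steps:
x = -150 (x = 6*(-5*(-5)*(-1)) = 6*(25*(-1)) = 6*(-25) = -150)
J = -150
j(C, U) = -150 + 5*C
(j(-6, 7) - 28)**2 = ((-150 + 5*(-6)) - 28)**2 = ((-150 - 30) - 28)**2 = (-180 - 28)**2 = (-208)**2 = 43264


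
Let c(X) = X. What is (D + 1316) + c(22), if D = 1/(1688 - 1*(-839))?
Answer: 3381127/2527 ≈ 1338.0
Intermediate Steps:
D = 1/2527 (D = 1/(1688 + 839) = 1/2527 ≈ 0.00039573)
(D + 1316) + c(22) = (1/2527 + 1316) + 22 = 3325533/2527 + 22 = 3381127/2527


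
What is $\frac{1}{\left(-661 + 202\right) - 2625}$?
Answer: $- \frac{1}{3084} \approx -0.00032425$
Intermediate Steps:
$\frac{1}{\left(-661 + 202\right) - 2625} = \frac{1}{-459 - 2625} = \frac{1}{-3084} = - \frac{1}{3084}$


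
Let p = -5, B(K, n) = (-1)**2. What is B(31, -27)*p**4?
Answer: 625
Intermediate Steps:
B(K, n) = 1
B(31, -27)*p**4 = 1*(-5)**4 = 1*625 = 625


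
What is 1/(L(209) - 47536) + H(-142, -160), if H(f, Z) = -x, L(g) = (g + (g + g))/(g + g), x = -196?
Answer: 18633522/95069 ≈ 196.00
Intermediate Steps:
L(g) = 3/2 (L(g) = (g + 2*g)/((2*g)) = (3*g)*(1/(2*g)) = 3/2)
H(f, Z) = 196 (H(f, Z) = -1*(-196) = 196)
1/(L(209) - 47536) + H(-142, -160) = 1/(3/2 - 47536) + 196 = 1/(-95069/2) + 196 = -2/95069 + 196 = 18633522/95069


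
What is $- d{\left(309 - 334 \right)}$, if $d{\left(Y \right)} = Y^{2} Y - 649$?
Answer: $16274$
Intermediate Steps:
$d{\left(Y \right)} = -649 + Y^{3}$ ($d{\left(Y \right)} = Y^{3} - 649 = -649 + Y^{3}$)
$- d{\left(309 - 334 \right)} = - (-649 + \left(309 - 334\right)^{3}) = - (-649 + \left(-25\right)^{3}) = - (-649 - 15625) = \left(-1\right) \left(-16274\right) = 16274$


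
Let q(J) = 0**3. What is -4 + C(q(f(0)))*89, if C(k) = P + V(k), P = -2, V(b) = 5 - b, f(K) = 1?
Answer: 263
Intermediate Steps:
q(J) = 0
C(k) = 3 - k (C(k) = -2 + (5 - k) = 3 - k)
-4 + C(q(f(0)))*89 = -4 + (3 - 1*0)*89 = -4 + (3 + 0)*89 = -4 + 3*89 = -4 + 267 = 263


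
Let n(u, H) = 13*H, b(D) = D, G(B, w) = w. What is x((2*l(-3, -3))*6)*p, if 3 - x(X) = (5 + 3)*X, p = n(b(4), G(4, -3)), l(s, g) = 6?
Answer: 22347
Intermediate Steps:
p = -39 (p = 13*(-3) = -39)
x(X) = 3 - 8*X (x(X) = 3 - (5 + 3)*X = 3 - 8*X)
x((2*l(-3, -3))*6)*p = (3 - 8*2*6*6)*(-39) = (3 - 96*6)*(-39) = (3 - 8*72)*(-39) = (3 - 576)*(-39) = -573*(-39) = 22347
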